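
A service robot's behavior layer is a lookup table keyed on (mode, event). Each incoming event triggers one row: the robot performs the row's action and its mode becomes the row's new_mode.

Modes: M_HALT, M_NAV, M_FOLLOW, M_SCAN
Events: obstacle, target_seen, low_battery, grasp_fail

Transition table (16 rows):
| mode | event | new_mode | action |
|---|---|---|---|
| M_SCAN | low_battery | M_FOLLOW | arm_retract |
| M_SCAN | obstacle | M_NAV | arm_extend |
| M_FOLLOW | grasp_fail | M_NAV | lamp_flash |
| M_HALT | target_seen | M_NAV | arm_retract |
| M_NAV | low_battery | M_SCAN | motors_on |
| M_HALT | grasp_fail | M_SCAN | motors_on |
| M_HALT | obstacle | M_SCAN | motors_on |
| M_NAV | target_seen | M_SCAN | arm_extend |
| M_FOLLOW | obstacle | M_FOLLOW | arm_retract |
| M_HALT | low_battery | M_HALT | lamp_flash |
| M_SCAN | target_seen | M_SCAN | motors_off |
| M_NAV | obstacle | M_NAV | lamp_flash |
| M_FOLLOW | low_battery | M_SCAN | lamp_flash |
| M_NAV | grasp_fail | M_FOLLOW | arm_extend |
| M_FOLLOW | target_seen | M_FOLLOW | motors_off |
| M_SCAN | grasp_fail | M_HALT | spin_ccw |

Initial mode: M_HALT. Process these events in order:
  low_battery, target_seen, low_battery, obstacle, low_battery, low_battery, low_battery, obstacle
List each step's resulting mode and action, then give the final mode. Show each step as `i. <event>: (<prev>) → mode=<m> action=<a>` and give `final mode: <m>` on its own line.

final mode: M_NAV

1. low_battery: (M_HALT) → mode=M_HALT action=lamp_flash
2. target_seen: (M_HALT) → mode=M_NAV action=arm_retract
3. low_battery: (M_NAV) → mode=M_SCAN action=motors_on
4. obstacle: (M_SCAN) → mode=M_NAV action=arm_extend
5. low_battery: (M_NAV) → mode=M_SCAN action=motors_on
6. low_battery: (M_SCAN) → mode=M_FOLLOW action=arm_retract
7. low_battery: (M_FOLLOW) → mode=M_SCAN action=lamp_flash
8. obstacle: (M_SCAN) → mode=M_NAV action=arm_extend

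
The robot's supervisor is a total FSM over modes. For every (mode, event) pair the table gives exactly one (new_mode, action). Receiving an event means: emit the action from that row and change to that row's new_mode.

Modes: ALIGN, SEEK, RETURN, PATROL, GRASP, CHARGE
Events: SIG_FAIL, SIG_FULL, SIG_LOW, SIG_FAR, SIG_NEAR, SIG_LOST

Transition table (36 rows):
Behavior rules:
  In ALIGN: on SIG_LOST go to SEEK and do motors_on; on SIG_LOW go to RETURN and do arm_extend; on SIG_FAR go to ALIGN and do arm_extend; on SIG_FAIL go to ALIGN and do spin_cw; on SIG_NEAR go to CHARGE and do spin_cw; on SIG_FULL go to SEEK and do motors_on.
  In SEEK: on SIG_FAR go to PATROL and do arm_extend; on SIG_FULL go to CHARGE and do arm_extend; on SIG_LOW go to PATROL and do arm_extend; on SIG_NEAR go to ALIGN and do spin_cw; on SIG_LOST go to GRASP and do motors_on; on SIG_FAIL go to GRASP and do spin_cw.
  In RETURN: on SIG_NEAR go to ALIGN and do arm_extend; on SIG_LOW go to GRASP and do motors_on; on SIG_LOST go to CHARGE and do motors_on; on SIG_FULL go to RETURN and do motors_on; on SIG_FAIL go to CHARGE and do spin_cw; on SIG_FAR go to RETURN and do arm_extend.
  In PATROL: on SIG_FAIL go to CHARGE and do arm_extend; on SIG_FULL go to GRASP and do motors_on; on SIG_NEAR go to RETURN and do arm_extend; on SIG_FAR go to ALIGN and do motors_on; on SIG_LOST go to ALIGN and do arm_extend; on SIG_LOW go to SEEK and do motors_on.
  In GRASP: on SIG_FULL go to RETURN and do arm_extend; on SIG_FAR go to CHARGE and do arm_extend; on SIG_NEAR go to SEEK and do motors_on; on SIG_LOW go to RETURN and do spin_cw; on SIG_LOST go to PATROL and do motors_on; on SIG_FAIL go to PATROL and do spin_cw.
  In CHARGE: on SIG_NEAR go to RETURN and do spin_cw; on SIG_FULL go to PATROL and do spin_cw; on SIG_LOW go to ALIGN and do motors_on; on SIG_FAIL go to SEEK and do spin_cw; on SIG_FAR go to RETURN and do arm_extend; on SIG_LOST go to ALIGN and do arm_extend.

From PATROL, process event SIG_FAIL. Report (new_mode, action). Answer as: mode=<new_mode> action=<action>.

current mode = PATROL; filter table to that mode:
  (PATROL, SIG_FAIL) → (CHARGE, arm_extend)  ← event matches
  (PATROL, SIG_FULL) → (GRASP, motors_on)
  (PATROL, SIG_NEAR) → (RETURN, arm_extend)
  (PATROL, SIG_FAR) → (ALIGN, motors_on)
  (PATROL, SIG_LOST) → (ALIGN, arm_extend)
  (PATROL, SIG_LOW) → (SEEK, motors_on)
event = SIG_FAIL selects (CHARGE, arm_extend)

mode=CHARGE action=arm_extend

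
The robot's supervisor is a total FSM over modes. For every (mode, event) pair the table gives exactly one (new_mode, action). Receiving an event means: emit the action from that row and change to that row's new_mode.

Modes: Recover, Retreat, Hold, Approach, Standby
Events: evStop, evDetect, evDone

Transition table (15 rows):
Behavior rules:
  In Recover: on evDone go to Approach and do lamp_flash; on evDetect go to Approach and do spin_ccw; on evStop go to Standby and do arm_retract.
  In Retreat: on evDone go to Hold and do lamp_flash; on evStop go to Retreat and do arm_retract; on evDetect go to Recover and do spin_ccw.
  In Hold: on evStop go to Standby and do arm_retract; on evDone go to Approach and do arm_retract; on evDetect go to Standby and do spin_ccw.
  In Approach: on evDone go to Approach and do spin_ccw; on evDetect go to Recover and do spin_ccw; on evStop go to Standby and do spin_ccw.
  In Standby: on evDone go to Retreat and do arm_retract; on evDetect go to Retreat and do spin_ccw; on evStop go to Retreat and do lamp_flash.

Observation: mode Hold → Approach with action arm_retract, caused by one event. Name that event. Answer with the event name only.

try evStop: (Hold, evStop) → (Standby, arm_retract)
try evDetect: (Hold, evDetect) → (Standby, spin_ccw)
try evDone: (Hold, evDone) → (Approach, arm_retract)  ← matches

evDone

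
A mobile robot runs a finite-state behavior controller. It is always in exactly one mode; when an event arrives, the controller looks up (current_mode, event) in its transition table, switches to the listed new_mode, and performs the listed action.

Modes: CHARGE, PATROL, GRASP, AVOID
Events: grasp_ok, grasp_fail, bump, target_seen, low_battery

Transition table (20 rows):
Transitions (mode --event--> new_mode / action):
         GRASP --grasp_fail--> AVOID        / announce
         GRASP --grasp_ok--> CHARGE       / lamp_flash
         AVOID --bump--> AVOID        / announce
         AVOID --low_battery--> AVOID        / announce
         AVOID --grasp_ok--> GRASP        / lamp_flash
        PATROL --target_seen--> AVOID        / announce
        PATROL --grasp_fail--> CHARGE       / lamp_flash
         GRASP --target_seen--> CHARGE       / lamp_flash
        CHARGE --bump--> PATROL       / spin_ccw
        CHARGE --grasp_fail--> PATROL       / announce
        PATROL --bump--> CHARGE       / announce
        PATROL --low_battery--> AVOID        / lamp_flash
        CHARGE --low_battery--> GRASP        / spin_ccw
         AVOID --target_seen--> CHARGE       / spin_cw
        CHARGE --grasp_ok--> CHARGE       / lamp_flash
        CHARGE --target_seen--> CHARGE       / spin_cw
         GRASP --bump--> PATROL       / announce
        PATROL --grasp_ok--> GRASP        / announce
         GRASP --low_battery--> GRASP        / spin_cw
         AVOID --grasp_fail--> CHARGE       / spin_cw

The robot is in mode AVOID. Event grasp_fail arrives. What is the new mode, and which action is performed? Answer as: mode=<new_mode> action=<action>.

current mode = AVOID; filter table to that mode:
  (AVOID, bump) → (AVOID, announce)
  (AVOID, low_battery) → (AVOID, announce)
  (AVOID, grasp_ok) → (GRASP, lamp_flash)
  (AVOID, target_seen) → (CHARGE, spin_cw)
  (AVOID, grasp_fail) → (CHARGE, spin_cw)  ← event matches
event = grasp_fail selects (CHARGE, spin_cw)

mode=CHARGE action=spin_cw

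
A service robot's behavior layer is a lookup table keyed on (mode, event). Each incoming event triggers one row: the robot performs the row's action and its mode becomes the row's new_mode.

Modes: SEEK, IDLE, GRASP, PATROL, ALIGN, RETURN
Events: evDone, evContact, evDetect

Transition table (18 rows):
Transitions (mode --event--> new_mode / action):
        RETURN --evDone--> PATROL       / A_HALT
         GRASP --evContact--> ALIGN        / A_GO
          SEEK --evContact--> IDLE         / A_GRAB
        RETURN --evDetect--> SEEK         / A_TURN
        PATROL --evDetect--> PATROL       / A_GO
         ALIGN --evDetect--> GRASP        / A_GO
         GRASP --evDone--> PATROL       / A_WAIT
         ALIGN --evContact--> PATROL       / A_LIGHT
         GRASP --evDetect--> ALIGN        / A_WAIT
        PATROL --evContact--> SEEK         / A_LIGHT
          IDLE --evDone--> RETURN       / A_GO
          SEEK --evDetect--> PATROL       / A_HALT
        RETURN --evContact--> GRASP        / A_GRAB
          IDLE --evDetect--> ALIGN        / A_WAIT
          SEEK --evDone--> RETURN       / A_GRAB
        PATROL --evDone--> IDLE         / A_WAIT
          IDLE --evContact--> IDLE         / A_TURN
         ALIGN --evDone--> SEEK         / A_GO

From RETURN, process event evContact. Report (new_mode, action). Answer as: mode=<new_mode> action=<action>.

mode=GRASP action=A_GRAB

current mode = RETURN; filter table to that mode:
  (RETURN, evDone) → (PATROL, A_HALT)
  (RETURN, evDetect) → (SEEK, A_TURN)
  (RETURN, evContact) → (GRASP, A_GRAB)  ← event matches
event = evContact selects (GRASP, A_GRAB)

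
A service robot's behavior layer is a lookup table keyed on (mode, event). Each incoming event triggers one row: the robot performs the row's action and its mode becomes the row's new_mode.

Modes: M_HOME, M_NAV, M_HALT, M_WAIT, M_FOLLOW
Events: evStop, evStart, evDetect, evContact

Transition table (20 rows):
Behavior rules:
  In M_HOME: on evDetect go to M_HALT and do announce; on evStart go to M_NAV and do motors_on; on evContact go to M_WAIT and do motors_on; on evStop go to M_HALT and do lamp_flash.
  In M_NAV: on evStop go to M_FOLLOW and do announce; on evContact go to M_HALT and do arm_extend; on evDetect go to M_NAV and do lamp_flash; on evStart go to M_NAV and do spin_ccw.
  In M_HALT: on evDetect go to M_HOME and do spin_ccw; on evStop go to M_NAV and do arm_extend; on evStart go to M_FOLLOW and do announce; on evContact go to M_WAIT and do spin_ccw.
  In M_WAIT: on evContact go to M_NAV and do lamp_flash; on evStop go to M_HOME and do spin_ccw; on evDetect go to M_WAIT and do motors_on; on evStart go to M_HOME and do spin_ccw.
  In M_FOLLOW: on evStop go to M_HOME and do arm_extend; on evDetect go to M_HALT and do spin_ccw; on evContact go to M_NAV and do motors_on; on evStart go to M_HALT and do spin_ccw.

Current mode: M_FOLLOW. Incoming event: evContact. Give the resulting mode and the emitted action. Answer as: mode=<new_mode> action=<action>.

mode=M_NAV action=motors_on

current mode = M_FOLLOW; filter table to that mode:
  (M_FOLLOW, evStop) → (M_HOME, arm_extend)
  (M_FOLLOW, evDetect) → (M_HALT, spin_ccw)
  (M_FOLLOW, evContact) → (M_NAV, motors_on)  ← event matches
  (M_FOLLOW, evStart) → (M_HALT, spin_ccw)
event = evContact selects (M_NAV, motors_on)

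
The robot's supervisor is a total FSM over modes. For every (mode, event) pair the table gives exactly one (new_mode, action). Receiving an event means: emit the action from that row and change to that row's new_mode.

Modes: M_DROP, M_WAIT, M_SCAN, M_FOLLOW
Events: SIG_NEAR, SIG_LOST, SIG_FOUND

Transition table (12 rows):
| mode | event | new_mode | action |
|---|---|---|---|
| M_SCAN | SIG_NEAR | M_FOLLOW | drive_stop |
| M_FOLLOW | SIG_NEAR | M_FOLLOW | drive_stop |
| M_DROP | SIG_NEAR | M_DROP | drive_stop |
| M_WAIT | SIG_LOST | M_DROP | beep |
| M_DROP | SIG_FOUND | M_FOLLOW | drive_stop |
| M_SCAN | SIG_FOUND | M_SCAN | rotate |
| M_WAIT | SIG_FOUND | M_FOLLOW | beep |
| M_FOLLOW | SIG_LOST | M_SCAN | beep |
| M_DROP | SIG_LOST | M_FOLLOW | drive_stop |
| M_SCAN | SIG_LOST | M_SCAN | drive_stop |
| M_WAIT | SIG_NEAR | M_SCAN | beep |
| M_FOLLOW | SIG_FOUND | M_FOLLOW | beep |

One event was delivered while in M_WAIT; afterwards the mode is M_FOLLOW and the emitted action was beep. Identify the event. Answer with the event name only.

try SIG_NEAR: (M_WAIT, SIG_NEAR) → (M_SCAN, beep)
try SIG_LOST: (M_WAIT, SIG_LOST) → (M_DROP, beep)
try SIG_FOUND: (M_WAIT, SIG_FOUND) → (M_FOLLOW, beep)  ← matches

SIG_FOUND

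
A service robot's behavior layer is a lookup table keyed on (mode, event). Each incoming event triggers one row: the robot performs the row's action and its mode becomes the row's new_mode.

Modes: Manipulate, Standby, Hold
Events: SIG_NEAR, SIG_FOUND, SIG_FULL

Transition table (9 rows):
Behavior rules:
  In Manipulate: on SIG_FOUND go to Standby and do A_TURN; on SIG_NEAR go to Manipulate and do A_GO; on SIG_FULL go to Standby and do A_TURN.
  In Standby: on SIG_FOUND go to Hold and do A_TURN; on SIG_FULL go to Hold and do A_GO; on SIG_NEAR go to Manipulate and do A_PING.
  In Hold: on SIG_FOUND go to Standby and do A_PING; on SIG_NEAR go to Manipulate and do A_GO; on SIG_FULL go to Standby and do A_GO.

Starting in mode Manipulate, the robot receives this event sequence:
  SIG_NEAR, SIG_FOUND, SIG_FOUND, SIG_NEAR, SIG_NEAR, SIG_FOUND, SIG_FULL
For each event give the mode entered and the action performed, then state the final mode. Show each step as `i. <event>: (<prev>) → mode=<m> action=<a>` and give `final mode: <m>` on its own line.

final mode: Hold

1. SIG_NEAR: (Manipulate) → mode=Manipulate action=A_GO
2. SIG_FOUND: (Manipulate) → mode=Standby action=A_TURN
3. SIG_FOUND: (Standby) → mode=Hold action=A_TURN
4. SIG_NEAR: (Hold) → mode=Manipulate action=A_GO
5. SIG_NEAR: (Manipulate) → mode=Manipulate action=A_GO
6. SIG_FOUND: (Manipulate) → mode=Standby action=A_TURN
7. SIG_FULL: (Standby) → mode=Hold action=A_GO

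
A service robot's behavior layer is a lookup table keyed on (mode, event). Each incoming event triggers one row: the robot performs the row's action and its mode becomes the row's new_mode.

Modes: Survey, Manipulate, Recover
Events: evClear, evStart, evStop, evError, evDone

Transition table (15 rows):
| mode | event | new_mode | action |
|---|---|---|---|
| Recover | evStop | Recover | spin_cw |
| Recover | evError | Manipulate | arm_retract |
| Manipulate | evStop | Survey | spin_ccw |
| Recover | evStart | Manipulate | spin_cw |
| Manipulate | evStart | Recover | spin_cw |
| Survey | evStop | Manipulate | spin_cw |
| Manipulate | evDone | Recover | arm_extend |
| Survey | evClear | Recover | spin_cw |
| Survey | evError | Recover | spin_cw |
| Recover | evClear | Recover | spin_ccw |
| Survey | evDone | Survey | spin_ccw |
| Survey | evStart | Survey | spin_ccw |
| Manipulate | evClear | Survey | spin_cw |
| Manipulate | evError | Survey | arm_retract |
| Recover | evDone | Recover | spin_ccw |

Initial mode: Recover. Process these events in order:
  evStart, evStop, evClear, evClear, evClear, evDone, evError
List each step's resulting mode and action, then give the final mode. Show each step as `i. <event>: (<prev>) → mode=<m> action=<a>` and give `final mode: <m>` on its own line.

1. evStart: (Recover) → mode=Manipulate action=spin_cw
2. evStop: (Manipulate) → mode=Survey action=spin_ccw
3. evClear: (Survey) → mode=Recover action=spin_cw
4. evClear: (Recover) → mode=Recover action=spin_ccw
5. evClear: (Recover) → mode=Recover action=spin_ccw
6. evDone: (Recover) → mode=Recover action=spin_ccw
7. evError: (Recover) → mode=Manipulate action=arm_retract

final mode: Manipulate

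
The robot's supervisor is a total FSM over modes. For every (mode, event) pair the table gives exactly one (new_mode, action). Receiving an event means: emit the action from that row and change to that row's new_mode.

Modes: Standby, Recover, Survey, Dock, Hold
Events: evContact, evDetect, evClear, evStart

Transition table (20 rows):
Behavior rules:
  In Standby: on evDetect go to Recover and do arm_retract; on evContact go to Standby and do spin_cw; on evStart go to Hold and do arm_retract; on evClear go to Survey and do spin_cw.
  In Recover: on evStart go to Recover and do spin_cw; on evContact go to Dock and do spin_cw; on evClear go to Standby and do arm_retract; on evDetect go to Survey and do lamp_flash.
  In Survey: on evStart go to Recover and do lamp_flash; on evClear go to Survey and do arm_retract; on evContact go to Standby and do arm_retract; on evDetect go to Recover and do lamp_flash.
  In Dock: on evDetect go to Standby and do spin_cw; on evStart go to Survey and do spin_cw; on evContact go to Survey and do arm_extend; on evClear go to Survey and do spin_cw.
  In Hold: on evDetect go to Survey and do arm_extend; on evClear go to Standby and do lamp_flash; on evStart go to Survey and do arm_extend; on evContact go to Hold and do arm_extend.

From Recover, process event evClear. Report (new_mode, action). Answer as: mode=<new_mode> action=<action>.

mode=Standby action=arm_retract

current mode = Recover; filter table to that mode:
  (Recover, evStart) → (Recover, spin_cw)
  (Recover, evContact) → (Dock, spin_cw)
  (Recover, evClear) → (Standby, arm_retract)  ← event matches
  (Recover, evDetect) → (Survey, lamp_flash)
event = evClear selects (Standby, arm_retract)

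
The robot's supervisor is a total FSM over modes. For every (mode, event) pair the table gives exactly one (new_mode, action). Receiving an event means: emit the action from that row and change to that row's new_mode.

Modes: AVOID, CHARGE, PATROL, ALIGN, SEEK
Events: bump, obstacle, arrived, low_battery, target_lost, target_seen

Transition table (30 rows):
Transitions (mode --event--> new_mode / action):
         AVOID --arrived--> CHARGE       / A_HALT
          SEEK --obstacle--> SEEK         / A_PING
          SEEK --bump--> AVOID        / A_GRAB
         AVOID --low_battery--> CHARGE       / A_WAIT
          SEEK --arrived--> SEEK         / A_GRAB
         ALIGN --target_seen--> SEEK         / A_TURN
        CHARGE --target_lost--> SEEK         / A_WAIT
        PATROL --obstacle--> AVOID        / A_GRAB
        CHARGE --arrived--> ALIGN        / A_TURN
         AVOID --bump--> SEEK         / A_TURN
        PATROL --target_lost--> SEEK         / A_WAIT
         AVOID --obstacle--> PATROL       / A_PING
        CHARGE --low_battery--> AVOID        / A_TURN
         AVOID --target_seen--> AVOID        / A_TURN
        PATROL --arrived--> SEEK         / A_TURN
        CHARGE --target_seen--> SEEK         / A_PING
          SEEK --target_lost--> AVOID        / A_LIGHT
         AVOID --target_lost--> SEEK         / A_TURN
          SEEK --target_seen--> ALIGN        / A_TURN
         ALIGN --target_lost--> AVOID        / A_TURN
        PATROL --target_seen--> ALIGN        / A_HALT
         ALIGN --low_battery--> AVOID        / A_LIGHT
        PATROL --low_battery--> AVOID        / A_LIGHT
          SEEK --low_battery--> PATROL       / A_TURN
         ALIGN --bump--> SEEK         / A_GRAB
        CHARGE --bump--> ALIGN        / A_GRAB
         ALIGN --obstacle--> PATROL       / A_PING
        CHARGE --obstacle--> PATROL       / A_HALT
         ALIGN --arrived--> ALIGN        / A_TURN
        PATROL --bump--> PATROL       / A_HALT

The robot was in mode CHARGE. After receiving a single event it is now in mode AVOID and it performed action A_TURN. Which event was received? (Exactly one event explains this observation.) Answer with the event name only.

low_battery

try bump: (CHARGE, bump) → (ALIGN, A_GRAB)
try obstacle: (CHARGE, obstacle) → (PATROL, A_HALT)
try arrived: (CHARGE, arrived) → (ALIGN, A_TURN)
try low_battery: (CHARGE, low_battery) → (AVOID, A_TURN)  ← matches
try target_lost: (CHARGE, target_lost) → (SEEK, A_WAIT)
try target_seen: (CHARGE, target_seen) → (SEEK, A_PING)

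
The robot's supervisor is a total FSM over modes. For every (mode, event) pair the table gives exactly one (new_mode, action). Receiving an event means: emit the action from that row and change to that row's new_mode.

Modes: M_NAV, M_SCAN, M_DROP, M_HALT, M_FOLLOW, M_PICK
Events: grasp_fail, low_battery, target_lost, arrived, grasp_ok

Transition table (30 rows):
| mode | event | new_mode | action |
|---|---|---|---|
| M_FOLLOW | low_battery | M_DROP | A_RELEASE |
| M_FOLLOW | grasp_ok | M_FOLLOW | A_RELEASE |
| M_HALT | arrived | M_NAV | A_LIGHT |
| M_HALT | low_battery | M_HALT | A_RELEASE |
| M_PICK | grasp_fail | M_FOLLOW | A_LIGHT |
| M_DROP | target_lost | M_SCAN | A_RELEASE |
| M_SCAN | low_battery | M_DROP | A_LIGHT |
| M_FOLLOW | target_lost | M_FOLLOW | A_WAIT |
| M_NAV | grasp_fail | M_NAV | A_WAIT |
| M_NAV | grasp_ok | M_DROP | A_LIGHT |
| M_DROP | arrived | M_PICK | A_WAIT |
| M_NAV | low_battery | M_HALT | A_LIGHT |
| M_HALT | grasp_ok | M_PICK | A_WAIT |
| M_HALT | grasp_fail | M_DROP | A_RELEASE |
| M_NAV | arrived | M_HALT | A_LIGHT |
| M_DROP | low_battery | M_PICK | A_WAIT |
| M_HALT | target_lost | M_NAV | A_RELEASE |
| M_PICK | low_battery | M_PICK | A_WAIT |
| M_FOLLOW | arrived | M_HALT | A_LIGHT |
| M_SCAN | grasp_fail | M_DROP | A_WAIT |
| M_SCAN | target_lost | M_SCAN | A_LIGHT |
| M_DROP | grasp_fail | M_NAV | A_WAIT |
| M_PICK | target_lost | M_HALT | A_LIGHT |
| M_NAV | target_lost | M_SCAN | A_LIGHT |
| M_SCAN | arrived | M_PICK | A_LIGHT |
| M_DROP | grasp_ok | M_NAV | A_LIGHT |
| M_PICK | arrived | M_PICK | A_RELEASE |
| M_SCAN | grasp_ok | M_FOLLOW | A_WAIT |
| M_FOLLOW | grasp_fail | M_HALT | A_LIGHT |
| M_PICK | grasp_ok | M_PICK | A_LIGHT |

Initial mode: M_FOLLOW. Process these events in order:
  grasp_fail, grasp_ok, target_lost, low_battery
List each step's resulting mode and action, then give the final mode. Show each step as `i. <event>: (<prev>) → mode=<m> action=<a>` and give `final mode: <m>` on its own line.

1. grasp_fail: (M_FOLLOW) → mode=M_HALT action=A_LIGHT
2. grasp_ok: (M_HALT) → mode=M_PICK action=A_WAIT
3. target_lost: (M_PICK) → mode=M_HALT action=A_LIGHT
4. low_battery: (M_HALT) → mode=M_HALT action=A_RELEASE

final mode: M_HALT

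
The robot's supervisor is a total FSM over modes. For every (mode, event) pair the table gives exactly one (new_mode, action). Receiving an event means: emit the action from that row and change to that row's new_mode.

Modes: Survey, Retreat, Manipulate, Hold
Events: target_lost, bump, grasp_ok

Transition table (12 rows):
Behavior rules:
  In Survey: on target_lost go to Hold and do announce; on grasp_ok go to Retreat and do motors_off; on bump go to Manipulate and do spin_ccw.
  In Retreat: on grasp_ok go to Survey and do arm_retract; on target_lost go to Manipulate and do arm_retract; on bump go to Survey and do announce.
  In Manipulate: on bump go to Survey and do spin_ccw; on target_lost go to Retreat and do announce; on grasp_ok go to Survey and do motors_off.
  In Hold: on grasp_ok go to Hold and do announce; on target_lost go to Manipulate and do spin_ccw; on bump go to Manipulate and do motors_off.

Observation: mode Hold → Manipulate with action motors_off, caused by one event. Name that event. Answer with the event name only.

bump

try target_lost: (Hold, target_lost) → (Manipulate, spin_ccw)
try bump: (Hold, bump) → (Manipulate, motors_off)  ← matches
try grasp_ok: (Hold, grasp_ok) → (Hold, announce)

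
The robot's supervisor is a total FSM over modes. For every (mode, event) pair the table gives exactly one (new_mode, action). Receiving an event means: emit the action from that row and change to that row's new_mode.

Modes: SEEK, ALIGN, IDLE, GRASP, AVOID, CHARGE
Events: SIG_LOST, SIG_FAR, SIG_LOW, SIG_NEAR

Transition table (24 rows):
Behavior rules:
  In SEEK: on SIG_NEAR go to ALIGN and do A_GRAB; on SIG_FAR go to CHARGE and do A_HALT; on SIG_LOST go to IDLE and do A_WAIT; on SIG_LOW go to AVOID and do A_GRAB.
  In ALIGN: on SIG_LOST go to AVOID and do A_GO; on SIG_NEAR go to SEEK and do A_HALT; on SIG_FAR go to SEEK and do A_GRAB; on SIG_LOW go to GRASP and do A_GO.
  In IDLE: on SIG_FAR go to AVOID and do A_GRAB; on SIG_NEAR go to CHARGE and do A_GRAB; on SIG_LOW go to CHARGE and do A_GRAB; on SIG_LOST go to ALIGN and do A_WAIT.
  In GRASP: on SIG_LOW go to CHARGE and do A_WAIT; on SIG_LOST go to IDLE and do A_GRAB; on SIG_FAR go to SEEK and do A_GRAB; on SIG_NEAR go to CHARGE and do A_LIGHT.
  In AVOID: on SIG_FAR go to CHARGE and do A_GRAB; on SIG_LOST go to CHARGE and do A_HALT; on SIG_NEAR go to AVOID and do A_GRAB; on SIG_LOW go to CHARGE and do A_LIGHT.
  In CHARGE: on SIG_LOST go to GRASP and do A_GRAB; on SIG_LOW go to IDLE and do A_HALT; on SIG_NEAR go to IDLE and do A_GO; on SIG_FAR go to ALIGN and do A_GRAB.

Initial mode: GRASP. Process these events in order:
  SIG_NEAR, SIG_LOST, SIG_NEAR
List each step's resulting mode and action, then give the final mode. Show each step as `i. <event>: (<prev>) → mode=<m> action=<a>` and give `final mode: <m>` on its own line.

final mode: CHARGE

1. SIG_NEAR: (GRASP) → mode=CHARGE action=A_LIGHT
2. SIG_LOST: (CHARGE) → mode=GRASP action=A_GRAB
3. SIG_NEAR: (GRASP) → mode=CHARGE action=A_LIGHT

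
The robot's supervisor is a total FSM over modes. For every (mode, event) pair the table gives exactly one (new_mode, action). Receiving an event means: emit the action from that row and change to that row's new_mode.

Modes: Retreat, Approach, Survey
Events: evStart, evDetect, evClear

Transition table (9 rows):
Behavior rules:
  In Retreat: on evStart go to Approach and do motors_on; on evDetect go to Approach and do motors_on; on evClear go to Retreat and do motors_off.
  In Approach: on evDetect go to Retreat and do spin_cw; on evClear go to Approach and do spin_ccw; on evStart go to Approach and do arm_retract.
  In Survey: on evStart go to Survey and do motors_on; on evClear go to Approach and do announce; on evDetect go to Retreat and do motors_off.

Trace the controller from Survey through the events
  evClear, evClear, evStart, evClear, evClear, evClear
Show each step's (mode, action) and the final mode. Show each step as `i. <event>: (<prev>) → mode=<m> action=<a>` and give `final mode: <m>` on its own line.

final mode: Approach

1. evClear: (Survey) → mode=Approach action=announce
2. evClear: (Approach) → mode=Approach action=spin_ccw
3. evStart: (Approach) → mode=Approach action=arm_retract
4. evClear: (Approach) → mode=Approach action=spin_ccw
5. evClear: (Approach) → mode=Approach action=spin_ccw
6. evClear: (Approach) → mode=Approach action=spin_ccw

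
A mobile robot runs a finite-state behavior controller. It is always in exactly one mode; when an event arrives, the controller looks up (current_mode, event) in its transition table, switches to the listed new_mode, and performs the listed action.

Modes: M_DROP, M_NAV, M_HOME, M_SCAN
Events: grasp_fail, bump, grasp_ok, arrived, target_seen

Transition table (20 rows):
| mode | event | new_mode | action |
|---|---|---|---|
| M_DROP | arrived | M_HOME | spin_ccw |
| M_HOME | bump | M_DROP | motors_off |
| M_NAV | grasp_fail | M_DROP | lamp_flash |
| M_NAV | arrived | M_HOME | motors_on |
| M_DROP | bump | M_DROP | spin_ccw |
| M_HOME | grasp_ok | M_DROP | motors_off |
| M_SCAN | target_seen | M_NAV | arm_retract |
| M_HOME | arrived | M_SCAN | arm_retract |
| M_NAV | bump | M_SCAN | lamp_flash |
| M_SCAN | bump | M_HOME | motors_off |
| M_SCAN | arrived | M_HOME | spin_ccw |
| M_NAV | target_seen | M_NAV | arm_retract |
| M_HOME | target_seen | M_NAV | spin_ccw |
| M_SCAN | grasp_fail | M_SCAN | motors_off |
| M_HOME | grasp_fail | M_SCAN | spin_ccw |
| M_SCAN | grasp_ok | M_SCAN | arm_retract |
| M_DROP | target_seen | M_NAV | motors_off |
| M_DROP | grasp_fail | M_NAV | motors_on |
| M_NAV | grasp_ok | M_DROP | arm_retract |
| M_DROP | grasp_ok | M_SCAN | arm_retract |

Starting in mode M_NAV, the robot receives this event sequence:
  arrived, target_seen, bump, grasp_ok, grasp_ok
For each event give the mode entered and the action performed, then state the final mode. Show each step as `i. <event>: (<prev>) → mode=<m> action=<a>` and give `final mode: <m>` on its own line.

final mode: M_SCAN

1. arrived: (M_NAV) → mode=M_HOME action=motors_on
2. target_seen: (M_HOME) → mode=M_NAV action=spin_ccw
3. bump: (M_NAV) → mode=M_SCAN action=lamp_flash
4. grasp_ok: (M_SCAN) → mode=M_SCAN action=arm_retract
5. grasp_ok: (M_SCAN) → mode=M_SCAN action=arm_retract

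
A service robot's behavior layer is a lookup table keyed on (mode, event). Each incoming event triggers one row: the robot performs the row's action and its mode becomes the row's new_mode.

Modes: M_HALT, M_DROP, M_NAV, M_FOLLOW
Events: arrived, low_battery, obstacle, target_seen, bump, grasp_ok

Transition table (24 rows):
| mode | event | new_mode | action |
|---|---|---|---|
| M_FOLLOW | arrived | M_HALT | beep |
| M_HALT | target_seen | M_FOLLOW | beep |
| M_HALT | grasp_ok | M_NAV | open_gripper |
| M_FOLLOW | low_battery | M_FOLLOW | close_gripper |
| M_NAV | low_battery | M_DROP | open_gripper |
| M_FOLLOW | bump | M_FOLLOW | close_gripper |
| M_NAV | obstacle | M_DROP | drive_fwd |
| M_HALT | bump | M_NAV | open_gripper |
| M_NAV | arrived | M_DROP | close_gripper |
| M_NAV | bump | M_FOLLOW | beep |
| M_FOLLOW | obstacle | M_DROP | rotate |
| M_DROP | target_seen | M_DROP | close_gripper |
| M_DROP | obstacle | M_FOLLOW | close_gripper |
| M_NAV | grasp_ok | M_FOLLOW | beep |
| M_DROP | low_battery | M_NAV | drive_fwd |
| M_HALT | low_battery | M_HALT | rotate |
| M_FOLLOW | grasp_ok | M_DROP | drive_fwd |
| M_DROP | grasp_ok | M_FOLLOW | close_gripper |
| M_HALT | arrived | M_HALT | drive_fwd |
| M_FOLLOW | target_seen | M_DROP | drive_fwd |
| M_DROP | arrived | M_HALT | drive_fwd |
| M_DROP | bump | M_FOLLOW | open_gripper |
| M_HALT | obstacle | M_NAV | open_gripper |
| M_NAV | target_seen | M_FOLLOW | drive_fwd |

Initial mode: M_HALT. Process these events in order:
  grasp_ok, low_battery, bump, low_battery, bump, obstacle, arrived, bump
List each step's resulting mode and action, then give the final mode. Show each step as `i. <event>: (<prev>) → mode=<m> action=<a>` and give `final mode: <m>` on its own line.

1. grasp_ok: (M_HALT) → mode=M_NAV action=open_gripper
2. low_battery: (M_NAV) → mode=M_DROP action=open_gripper
3. bump: (M_DROP) → mode=M_FOLLOW action=open_gripper
4. low_battery: (M_FOLLOW) → mode=M_FOLLOW action=close_gripper
5. bump: (M_FOLLOW) → mode=M_FOLLOW action=close_gripper
6. obstacle: (M_FOLLOW) → mode=M_DROP action=rotate
7. arrived: (M_DROP) → mode=M_HALT action=drive_fwd
8. bump: (M_HALT) → mode=M_NAV action=open_gripper

final mode: M_NAV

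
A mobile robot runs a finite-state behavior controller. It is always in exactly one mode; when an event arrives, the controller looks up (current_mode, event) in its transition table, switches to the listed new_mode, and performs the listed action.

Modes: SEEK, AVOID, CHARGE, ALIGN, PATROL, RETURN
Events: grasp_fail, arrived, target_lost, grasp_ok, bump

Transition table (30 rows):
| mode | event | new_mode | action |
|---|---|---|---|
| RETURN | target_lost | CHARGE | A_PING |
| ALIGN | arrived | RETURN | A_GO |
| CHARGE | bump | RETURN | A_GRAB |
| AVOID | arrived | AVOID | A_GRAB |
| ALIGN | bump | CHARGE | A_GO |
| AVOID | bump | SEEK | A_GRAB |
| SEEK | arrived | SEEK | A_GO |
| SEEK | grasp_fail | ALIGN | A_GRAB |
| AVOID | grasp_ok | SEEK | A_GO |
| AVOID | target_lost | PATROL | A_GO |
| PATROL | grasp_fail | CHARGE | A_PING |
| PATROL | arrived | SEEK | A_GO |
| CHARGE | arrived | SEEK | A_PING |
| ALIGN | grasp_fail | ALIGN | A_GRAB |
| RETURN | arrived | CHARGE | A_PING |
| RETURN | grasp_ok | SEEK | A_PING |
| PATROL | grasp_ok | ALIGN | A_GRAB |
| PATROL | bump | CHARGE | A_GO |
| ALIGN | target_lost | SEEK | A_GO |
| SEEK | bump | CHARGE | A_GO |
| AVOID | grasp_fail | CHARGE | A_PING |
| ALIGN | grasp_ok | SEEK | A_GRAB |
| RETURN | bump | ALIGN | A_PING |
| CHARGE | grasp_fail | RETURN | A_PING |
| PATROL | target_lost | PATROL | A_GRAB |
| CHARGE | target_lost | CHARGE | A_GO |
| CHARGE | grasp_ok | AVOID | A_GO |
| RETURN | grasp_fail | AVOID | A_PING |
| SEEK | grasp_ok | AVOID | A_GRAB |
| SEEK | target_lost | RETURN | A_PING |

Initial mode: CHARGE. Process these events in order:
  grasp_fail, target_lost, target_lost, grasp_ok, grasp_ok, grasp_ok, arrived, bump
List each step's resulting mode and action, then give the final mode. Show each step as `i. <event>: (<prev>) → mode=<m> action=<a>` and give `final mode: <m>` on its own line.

1. grasp_fail: (CHARGE) → mode=RETURN action=A_PING
2. target_lost: (RETURN) → mode=CHARGE action=A_PING
3. target_lost: (CHARGE) → mode=CHARGE action=A_GO
4. grasp_ok: (CHARGE) → mode=AVOID action=A_GO
5. grasp_ok: (AVOID) → mode=SEEK action=A_GO
6. grasp_ok: (SEEK) → mode=AVOID action=A_GRAB
7. arrived: (AVOID) → mode=AVOID action=A_GRAB
8. bump: (AVOID) → mode=SEEK action=A_GRAB

final mode: SEEK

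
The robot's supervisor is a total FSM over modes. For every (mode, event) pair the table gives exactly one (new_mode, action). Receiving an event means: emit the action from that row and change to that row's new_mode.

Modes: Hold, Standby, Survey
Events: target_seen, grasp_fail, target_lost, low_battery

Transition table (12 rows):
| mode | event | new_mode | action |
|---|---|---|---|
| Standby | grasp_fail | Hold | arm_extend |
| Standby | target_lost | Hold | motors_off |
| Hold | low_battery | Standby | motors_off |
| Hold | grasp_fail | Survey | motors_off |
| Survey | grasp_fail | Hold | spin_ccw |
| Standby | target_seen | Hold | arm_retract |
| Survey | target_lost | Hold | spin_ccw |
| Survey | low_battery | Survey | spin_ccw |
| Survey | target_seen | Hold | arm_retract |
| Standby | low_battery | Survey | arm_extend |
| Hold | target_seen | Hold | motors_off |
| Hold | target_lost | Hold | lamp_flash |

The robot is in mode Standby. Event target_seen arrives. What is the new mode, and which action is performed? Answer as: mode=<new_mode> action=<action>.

mode=Hold action=arm_retract

current mode = Standby; filter table to that mode:
  (Standby, grasp_fail) → (Hold, arm_extend)
  (Standby, target_lost) → (Hold, motors_off)
  (Standby, target_seen) → (Hold, arm_retract)  ← event matches
  (Standby, low_battery) → (Survey, arm_extend)
event = target_seen selects (Hold, arm_retract)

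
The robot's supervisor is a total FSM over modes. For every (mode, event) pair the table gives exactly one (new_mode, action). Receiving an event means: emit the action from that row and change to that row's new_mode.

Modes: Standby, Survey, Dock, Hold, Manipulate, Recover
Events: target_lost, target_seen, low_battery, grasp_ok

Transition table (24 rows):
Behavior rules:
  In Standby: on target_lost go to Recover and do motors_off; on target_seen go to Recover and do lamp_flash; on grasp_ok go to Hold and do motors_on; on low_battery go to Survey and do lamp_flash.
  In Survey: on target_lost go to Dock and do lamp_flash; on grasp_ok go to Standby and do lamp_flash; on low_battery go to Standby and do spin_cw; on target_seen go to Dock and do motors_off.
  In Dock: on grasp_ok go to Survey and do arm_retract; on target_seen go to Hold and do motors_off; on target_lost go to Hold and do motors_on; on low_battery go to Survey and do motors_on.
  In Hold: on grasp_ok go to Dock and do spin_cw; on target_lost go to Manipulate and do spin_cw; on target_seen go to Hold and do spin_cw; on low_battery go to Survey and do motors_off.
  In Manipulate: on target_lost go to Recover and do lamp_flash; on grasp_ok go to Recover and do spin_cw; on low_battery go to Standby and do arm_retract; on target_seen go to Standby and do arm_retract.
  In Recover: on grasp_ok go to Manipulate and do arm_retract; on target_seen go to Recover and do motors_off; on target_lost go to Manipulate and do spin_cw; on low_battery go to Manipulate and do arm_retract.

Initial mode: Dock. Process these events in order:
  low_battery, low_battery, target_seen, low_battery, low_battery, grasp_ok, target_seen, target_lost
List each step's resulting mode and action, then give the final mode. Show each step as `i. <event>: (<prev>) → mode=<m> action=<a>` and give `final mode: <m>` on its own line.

1. low_battery: (Dock) → mode=Survey action=motors_on
2. low_battery: (Survey) → mode=Standby action=spin_cw
3. target_seen: (Standby) → mode=Recover action=lamp_flash
4. low_battery: (Recover) → mode=Manipulate action=arm_retract
5. low_battery: (Manipulate) → mode=Standby action=arm_retract
6. grasp_ok: (Standby) → mode=Hold action=motors_on
7. target_seen: (Hold) → mode=Hold action=spin_cw
8. target_lost: (Hold) → mode=Manipulate action=spin_cw

final mode: Manipulate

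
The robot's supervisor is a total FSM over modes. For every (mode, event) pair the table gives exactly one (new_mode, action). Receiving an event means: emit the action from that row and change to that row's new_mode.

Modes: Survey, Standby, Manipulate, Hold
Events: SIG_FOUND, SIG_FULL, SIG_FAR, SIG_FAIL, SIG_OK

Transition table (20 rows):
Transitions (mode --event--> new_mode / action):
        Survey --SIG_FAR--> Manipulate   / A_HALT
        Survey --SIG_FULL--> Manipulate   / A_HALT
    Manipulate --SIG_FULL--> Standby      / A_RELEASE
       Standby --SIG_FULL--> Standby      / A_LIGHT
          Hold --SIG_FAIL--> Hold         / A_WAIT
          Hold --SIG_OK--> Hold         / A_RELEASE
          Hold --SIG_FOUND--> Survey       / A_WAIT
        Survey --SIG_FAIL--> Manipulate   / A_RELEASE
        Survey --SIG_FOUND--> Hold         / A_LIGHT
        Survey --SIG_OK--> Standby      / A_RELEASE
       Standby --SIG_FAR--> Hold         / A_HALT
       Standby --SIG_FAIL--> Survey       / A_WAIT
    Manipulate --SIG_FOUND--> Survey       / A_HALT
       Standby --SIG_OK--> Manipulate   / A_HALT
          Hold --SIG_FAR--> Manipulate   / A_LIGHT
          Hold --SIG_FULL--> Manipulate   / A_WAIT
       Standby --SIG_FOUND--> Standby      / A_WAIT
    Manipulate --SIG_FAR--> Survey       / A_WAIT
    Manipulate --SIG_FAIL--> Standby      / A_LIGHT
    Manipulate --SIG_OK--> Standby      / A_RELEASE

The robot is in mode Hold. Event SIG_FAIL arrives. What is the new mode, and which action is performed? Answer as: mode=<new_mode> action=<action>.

current mode = Hold; filter table to that mode:
  (Hold, SIG_FAIL) → (Hold, A_WAIT)  ← event matches
  (Hold, SIG_OK) → (Hold, A_RELEASE)
  (Hold, SIG_FOUND) → (Survey, A_WAIT)
  (Hold, SIG_FAR) → (Manipulate, A_LIGHT)
  (Hold, SIG_FULL) → (Manipulate, A_WAIT)
event = SIG_FAIL selects (Hold, A_WAIT)

mode=Hold action=A_WAIT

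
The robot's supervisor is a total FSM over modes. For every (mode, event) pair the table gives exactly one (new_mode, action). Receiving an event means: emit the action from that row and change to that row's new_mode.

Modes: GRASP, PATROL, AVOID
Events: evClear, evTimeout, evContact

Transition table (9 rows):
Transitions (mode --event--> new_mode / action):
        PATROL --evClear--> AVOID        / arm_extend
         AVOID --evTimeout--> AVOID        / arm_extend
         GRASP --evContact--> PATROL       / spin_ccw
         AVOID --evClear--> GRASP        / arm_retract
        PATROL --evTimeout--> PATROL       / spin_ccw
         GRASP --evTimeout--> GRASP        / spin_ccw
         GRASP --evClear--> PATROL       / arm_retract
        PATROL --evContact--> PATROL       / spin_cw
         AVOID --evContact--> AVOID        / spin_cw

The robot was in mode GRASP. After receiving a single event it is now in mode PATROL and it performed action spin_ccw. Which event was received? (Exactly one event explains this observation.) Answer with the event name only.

try evClear: (GRASP, evClear) → (PATROL, arm_retract)
try evTimeout: (GRASP, evTimeout) → (GRASP, spin_ccw)
try evContact: (GRASP, evContact) → (PATROL, spin_ccw)  ← matches

evContact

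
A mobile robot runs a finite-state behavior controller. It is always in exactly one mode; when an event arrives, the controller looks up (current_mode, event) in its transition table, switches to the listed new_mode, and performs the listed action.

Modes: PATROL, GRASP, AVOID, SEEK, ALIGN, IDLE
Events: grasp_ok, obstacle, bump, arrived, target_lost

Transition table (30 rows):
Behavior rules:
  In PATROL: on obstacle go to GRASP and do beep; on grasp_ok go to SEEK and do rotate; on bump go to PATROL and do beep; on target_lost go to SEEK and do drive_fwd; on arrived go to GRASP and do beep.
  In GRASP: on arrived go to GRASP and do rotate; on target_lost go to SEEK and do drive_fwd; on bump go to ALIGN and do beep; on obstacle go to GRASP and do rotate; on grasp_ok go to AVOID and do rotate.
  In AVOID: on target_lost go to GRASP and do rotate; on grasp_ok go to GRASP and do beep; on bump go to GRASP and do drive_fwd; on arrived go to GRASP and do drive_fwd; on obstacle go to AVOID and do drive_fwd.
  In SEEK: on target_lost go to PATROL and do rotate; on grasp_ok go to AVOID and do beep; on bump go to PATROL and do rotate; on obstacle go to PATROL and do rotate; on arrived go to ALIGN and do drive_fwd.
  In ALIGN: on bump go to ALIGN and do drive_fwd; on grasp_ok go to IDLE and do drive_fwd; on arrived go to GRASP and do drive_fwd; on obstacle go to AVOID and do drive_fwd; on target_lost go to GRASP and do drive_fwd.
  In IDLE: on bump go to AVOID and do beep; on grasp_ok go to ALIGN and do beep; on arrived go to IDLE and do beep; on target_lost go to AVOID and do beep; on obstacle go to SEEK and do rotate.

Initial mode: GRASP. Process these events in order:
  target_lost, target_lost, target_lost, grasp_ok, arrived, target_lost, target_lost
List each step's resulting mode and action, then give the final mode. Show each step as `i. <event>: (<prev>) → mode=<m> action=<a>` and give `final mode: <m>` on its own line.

final mode: PATROL

1. target_lost: (GRASP) → mode=SEEK action=drive_fwd
2. target_lost: (SEEK) → mode=PATROL action=rotate
3. target_lost: (PATROL) → mode=SEEK action=drive_fwd
4. grasp_ok: (SEEK) → mode=AVOID action=beep
5. arrived: (AVOID) → mode=GRASP action=drive_fwd
6. target_lost: (GRASP) → mode=SEEK action=drive_fwd
7. target_lost: (SEEK) → mode=PATROL action=rotate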